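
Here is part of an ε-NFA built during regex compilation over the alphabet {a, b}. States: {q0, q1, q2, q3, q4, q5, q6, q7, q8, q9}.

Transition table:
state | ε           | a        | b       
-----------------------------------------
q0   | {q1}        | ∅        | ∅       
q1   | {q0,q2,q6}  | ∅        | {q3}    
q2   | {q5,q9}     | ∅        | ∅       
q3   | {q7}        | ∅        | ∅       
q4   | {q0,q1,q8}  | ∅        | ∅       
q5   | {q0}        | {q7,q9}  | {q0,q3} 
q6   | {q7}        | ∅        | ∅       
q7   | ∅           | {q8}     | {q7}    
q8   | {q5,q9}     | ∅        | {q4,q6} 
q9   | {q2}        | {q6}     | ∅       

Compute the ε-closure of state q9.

Start with {q9}.
From q9 via ε: add q2.
From q2 via ε: add q5.
From q5 via ε: add q0.
From q0 via ε: add q1.
From q1 via ε: add q6.
From q6 via ε: add q7.
No new states can be added; the closed set is {q0, q1, q2, q5, q6, q7, q9}.

{q0, q1, q2, q5, q6, q7, q9}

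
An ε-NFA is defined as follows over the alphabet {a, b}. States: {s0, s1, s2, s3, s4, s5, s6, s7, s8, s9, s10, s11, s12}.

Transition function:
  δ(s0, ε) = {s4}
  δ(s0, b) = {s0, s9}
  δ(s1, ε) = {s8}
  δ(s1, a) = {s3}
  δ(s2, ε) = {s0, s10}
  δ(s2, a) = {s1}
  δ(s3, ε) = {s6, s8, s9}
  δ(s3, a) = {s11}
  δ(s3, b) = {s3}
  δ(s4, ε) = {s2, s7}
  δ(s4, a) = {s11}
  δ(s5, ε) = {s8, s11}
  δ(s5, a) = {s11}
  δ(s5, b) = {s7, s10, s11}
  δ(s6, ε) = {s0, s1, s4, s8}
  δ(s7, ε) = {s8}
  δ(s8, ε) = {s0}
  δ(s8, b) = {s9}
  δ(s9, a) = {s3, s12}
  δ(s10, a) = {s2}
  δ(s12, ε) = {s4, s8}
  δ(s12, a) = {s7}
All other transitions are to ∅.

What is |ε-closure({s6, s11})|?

9

Start with {s6, s11}.
From s6 via ε: add s0, s1, s4, s8.
From s4 via ε: add s2, s7.
From s2 via ε: add s10.
ε-closure = {s0, s1, s2, s4, s6, s7, s8, s10, s11}, which has 9 states.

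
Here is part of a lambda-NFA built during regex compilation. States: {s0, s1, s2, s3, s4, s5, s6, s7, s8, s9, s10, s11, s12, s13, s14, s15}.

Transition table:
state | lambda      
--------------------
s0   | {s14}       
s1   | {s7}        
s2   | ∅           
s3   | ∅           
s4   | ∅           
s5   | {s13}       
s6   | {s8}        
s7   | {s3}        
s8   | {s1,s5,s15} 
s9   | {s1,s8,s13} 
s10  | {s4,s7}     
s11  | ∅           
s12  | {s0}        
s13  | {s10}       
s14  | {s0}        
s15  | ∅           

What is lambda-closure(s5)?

Start with {s5}.
From s5 via lambda: add s13.
From s13 via lambda: add s10.
From s10 via lambda: add s4, s7.
From s7 via lambda: add s3.
No new states can be added; the closed set is {s3, s4, s5, s7, s10, s13}.

{s3, s4, s5, s7, s10, s13}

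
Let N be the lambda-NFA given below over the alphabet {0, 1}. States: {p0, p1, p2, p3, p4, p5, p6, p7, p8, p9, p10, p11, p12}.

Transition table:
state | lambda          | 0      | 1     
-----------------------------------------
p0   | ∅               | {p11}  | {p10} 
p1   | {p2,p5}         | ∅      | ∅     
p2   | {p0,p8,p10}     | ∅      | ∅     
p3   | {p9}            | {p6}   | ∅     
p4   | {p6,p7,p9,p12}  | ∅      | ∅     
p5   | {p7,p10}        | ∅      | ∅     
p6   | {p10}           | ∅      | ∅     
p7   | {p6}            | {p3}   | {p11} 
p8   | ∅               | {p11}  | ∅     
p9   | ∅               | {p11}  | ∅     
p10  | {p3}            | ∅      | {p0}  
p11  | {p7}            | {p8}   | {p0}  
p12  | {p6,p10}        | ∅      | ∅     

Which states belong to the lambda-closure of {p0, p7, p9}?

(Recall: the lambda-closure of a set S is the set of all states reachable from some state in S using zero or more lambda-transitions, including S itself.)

Start with {p0, p7, p9}.
From p7 via lambda: add p6.
From p6 via lambda: add p10.
From p10 via lambda: add p3.
No new states can be added; the closed set is {p0, p3, p6, p7, p9, p10}.

{p0, p3, p6, p7, p9, p10}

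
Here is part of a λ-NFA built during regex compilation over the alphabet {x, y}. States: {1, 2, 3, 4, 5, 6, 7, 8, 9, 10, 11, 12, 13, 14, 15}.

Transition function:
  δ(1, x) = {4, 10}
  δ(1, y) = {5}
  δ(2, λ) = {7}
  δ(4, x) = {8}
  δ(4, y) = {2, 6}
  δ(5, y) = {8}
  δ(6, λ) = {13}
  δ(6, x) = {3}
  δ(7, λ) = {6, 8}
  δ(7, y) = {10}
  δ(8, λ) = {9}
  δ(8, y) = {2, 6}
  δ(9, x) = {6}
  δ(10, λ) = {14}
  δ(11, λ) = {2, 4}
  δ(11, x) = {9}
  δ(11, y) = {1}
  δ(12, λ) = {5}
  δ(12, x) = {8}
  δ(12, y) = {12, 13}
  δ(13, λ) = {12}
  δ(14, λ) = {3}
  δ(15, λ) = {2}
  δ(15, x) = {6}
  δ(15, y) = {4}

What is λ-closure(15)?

{2, 5, 6, 7, 8, 9, 12, 13, 15}

Start with {15}.
From 15 via λ: add 2.
From 2 via λ: add 7.
From 7 via λ: add 6, 8.
From 6 via λ: add 13.
From 8 via λ: add 9.
From 13 via λ: add 12.
From 12 via λ: add 5.
No new states can be added; the closed set is {2, 5, 6, 7, 8, 9, 12, 13, 15}.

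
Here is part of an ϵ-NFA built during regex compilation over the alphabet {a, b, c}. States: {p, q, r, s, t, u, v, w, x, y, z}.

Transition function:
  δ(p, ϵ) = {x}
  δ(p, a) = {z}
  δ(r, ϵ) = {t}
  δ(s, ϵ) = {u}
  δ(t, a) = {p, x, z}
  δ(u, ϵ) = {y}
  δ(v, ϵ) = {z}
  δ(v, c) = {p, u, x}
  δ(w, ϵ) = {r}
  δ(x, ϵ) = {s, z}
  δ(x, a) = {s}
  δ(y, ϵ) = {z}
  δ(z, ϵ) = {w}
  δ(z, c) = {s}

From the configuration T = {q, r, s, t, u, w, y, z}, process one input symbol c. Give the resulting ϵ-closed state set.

z on c → {s}.
No c-transition from q, r, s, t, u, w, y.
Union after reading c: {s}.
Now take the ϵ-closure:
From s via ϵ: add u.
From u via ϵ: add y.
From y via ϵ: add z.
From z via ϵ: add w.
From w via ϵ: add r.
From r via ϵ: add t.
No new states can be added; the closed set is {r, s, t, u, w, y, z}.

{r, s, t, u, w, y, z}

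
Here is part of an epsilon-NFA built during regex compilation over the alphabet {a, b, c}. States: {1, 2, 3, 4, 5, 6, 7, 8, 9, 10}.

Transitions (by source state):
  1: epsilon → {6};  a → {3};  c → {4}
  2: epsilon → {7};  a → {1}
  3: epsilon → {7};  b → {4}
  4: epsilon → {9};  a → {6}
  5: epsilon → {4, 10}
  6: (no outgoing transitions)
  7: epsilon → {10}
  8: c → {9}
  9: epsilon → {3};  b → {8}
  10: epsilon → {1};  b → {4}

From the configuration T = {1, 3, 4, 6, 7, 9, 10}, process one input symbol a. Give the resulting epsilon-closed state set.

1 on a → {3}.
4 on a → {6}.
No a-transition from 3, 6, 7, 9, 10.
Union after reading a: {3, 6}.
Now take the epsilon-closure:
From 3 via epsilon: add 7.
From 7 via epsilon: add 10.
From 10 via epsilon: add 1.
No new states can be added; the closed set is {1, 3, 6, 7, 10}.

{1, 3, 6, 7, 10}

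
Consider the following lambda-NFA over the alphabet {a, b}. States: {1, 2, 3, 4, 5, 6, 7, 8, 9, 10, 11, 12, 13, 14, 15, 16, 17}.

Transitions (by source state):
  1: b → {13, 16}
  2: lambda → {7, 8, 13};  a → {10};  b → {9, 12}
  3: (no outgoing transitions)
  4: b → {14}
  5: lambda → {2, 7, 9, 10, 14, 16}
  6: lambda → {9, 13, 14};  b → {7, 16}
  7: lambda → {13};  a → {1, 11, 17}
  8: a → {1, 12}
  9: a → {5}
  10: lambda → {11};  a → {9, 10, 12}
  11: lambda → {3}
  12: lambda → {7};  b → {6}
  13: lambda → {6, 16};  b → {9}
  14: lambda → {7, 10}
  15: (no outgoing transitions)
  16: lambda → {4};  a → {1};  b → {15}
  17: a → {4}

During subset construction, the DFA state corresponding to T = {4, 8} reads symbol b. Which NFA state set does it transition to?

4 on b → {14}.
No b-transition from 8.
Union after reading b: {14}.
Now take the lambda-closure:
From 14 via lambda: add 7, 10.
From 7 via lambda: add 13.
From 10 via lambda: add 11.
From 11 via lambda: add 3.
From 13 via lambda: add 6, 16.
From 6 via lambda: add 9.
From 16 via lambda: add 4.
No new states can be added; the closed set is {3, 4, 6, 7, 9, 10, 11, 13, 14, 16}.

{3, 4, 6, 7, 9, 10, 11, 13, 14, 16}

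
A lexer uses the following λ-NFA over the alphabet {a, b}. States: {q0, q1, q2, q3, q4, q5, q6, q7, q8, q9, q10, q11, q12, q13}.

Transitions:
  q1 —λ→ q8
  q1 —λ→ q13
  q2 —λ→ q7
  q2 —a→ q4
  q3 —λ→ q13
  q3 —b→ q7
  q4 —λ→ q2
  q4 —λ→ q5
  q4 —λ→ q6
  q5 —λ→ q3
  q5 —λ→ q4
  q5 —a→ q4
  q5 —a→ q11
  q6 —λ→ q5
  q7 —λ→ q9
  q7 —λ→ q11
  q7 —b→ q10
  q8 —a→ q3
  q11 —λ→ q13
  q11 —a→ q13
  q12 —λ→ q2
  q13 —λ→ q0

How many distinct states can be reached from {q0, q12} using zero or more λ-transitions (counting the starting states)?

Start with {q0, q12}.
From q12 via λ: add q2.
From q2 via λ: add q7.
From q7 via λ: add q9, q11.
From q11 via λ: add q13.
λ-closure = {q0, q2, q7, q9, q11, q12, q13}, which has 7 states.

7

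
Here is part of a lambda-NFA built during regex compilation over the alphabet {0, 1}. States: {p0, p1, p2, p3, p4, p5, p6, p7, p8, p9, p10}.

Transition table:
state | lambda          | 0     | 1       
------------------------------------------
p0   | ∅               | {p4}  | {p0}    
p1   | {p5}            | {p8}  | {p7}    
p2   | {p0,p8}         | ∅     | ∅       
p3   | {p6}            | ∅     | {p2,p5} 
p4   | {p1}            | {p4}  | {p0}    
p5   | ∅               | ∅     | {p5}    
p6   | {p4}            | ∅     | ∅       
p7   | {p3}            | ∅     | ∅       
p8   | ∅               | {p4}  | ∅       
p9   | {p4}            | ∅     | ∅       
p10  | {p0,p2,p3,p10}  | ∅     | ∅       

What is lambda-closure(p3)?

{p1, p3, p4, p5, p6}

Start with {p3}.
From p3 via lambda: add p6.
From p6 via lambda: add p4.
From p4 via lambda: add p1.
From p1 via lambda: add p5.
No new states can be added; the closed set is {p1, p3, p4, p5, p6}.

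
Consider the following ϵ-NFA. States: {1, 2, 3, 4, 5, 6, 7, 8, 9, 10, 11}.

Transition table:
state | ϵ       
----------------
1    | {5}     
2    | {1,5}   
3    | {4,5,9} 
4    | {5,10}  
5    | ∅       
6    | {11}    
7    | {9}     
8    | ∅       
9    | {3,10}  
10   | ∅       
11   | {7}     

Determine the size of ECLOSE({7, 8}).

Start with {7, 8}.
From 7 via ϵ: add 9.
From 9 via ϵ: add 3, 10.
From 3 via ϵ: add 4, 5.
ϵ-closure = {3, 4, 5, 7, 8, 9, 10}, which has 7 states.

7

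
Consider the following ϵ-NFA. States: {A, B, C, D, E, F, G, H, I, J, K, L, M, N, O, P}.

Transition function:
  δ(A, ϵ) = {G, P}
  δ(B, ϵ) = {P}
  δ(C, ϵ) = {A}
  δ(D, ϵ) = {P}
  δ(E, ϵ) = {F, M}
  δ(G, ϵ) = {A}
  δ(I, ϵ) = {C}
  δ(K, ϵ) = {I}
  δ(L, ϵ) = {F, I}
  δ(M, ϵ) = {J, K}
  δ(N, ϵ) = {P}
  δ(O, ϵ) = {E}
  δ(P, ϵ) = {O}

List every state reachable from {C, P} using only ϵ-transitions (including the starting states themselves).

{A, C, E, F, G, I, J, K, M, O, P}

Start with {C, P}.
From C via ϵ: add A.
From P via ϵ: add O.
From A via ϵ: add G.
From O via ϵ: add E.
From E via ϵ: add F, M.
From M via ϵ: add J, K.
From K via ϵ: add I.
No new states can be added; the closed set is {A, C, E, F, G, I, J, K, M, O, P}.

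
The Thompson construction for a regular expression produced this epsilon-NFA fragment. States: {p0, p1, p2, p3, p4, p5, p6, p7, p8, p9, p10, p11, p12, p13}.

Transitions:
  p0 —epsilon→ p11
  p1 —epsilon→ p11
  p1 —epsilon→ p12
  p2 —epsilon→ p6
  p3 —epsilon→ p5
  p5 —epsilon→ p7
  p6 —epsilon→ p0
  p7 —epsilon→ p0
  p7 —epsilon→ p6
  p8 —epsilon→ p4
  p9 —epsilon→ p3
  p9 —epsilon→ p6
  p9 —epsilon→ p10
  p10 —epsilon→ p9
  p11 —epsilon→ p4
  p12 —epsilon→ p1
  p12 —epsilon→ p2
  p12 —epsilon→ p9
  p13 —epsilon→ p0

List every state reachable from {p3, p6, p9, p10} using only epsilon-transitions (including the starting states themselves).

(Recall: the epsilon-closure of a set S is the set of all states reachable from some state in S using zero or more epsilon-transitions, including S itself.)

Start with {p3, p6, p9, p10}.
From p3 via epsilon: add p5.
From p6 via epsilon: add p0.
From p0 via epsilon: add p11.
From p5 via epsilon: add p7.
From p11 via epsilon: add p4.
No new states can be added; the closed set is {p0, p3, p4, p5, p6, p7, p9, p10, p11}.

{p0, p3, p4, p5, p6, p7, p9, p10, p11}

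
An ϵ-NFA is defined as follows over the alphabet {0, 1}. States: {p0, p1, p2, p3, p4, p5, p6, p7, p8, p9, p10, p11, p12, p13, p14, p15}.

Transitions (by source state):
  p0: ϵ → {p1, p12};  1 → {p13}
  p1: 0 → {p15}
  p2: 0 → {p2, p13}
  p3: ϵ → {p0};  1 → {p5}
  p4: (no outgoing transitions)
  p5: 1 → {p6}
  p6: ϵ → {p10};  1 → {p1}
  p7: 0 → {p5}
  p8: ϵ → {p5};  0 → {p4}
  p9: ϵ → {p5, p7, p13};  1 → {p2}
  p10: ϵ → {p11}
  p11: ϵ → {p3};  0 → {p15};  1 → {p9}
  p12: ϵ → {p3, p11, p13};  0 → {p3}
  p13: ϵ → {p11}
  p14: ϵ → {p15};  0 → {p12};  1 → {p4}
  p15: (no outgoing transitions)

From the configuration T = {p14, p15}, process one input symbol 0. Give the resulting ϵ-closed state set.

p14 on 0 → {p12}.
No 0-transition from p15.
Union after reading 0: {p12}.
Now take the ϵ-closure:
From p12 via ϵ: add p3, p11, p13.
From p3 via ϵ: add p0.
From p0 via ϵ: add p1.
No new states can be added; the closed set is {p0, p1, p3, p11, p12, p13}.

{p0, p1, p3, p11, p12, p13}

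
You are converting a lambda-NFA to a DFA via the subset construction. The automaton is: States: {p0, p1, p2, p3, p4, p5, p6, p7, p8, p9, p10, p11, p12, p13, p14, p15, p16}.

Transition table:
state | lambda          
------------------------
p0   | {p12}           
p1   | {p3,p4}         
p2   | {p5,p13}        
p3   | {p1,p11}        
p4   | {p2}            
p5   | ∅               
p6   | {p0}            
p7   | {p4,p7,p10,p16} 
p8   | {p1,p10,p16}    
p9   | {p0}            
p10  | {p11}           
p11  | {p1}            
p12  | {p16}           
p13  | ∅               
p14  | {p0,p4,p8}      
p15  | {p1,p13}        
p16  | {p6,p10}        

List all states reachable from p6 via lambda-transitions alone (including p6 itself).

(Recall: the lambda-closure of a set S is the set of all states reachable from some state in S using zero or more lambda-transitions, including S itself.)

{p0, p1, p2, p3, p4, p5, p6, p10, p11, p12, p13, p16}

Start with {p6}.
From p6 via lambda: add p0.
From p0 via lambda: add p12.
From p12 via lambda: add p16.
From p16 via lambda: add p10.
From p10 via lambda: add p11.
From p11 via lambda: add p1.
From p1 via lambda: add p3, p4.
From p4 via lambda: add p2.
From p2 via lambda: add p5, p13.
No new states can be added; the closed set is {p0, p1, p2, p3, p4, p5, p6, p10, p11, p12, p13, p16}.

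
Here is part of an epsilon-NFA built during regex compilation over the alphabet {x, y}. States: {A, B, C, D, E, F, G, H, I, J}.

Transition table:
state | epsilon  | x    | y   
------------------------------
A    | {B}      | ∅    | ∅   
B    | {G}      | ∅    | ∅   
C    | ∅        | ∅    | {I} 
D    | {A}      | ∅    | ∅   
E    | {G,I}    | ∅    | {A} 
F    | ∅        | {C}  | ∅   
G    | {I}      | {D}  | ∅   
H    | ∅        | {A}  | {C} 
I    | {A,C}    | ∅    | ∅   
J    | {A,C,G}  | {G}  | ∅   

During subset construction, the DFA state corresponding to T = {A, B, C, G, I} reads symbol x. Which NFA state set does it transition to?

G on x → {D}.
No x-transition from A, B, C, I.
Union after reading x: {D}.
Now take the epsilon-closure:
From D via epsilon: add A.
From A via epsilon: add B.
From B via epsilon: add G.
From G via epsilon: add I.
From I via epsilon: add C.
No new states can be added; the closed set is {A, B, C, D, G, I}.

{A, B, C, D, G, I}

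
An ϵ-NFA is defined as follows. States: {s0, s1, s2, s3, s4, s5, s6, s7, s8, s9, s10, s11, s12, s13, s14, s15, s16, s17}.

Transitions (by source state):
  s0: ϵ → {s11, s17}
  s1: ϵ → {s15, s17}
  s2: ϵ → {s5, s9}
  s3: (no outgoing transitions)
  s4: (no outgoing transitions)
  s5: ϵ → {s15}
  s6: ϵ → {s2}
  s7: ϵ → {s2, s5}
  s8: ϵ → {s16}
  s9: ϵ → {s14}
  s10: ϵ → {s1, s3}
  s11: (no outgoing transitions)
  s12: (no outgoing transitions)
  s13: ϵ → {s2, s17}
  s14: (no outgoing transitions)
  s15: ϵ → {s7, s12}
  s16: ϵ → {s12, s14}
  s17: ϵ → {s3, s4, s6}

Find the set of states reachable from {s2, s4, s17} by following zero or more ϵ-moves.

{s2, s3, s4, s5, s6, s7, s9, s12, s14, s15, s17}

Start with {s2, s4, s17}.
From s2 via ϵ: add s5, s9.
From s17 via ϵ: add s3, s6.
From s5 via ϵ: add s15.
From s9 via ϵ: add s14.
From s15 via ϵ: add s7, s12.
No new states can be added; the closed set is {s2, s3, s4, s5, s6, s7, s9, s12, s14, s15, s17}.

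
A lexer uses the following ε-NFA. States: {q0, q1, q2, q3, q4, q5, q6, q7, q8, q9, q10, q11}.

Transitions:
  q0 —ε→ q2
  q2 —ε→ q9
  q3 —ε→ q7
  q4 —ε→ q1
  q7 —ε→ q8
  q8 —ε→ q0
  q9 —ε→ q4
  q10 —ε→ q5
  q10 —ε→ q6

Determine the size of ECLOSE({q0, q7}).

Start with {q0, q7}.
From q0 via ε: add q2.
From q7 via ε: add q8.
From q2 via ε: add q9.
From q9 via ε: add q4.
From q4 via ε: add q1.
ε-closure = {q0, q1, q2, q4, q7, q8, q9}, which has 7 states.

7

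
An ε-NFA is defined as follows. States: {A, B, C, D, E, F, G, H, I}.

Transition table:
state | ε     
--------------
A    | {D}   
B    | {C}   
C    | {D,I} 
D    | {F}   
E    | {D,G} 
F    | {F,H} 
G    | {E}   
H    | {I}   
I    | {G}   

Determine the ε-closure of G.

Start with {G}.
From G via ε: add E.
From E via ε: add D.
From D via ε: add F.
From F via ε: add H.
From H via ε: add I.
No new states can be added; the closed set is {D, E, F, G, H, I}.

{D, E, F, G, H, I}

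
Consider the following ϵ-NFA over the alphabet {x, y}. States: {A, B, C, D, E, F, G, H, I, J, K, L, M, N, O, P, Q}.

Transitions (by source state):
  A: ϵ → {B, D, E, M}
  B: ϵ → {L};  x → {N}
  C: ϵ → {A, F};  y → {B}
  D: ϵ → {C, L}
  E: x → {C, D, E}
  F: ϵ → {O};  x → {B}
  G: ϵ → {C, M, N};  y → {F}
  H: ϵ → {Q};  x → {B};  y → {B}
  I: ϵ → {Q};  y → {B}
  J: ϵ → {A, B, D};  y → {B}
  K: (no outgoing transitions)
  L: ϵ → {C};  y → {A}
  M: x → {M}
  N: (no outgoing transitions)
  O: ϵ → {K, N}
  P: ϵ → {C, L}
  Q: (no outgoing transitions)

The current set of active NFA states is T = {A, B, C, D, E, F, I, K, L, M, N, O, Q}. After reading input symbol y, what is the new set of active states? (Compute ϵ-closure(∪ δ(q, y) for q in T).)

C on y → {B}.
I on y → {B}.
L on y → {A}.
No y-transition from A, B, D, E, F, K, M, N, O, Q.
Union after reading y: {A, B}.
Now take the ϵ-closure:
From A via ϵ: add D, E, M.
From B via ϵ: add L.
From D via ϵ: add C.
From C via ϵ: add F.
From F via ϵ: add O.
From O via ϵ: add K, N.
No new states can be added; the closed set is {A, B, C, D, E, F, K, L, M, N, O}.

{A, B, C, D, E, F, K, L, M, N, O}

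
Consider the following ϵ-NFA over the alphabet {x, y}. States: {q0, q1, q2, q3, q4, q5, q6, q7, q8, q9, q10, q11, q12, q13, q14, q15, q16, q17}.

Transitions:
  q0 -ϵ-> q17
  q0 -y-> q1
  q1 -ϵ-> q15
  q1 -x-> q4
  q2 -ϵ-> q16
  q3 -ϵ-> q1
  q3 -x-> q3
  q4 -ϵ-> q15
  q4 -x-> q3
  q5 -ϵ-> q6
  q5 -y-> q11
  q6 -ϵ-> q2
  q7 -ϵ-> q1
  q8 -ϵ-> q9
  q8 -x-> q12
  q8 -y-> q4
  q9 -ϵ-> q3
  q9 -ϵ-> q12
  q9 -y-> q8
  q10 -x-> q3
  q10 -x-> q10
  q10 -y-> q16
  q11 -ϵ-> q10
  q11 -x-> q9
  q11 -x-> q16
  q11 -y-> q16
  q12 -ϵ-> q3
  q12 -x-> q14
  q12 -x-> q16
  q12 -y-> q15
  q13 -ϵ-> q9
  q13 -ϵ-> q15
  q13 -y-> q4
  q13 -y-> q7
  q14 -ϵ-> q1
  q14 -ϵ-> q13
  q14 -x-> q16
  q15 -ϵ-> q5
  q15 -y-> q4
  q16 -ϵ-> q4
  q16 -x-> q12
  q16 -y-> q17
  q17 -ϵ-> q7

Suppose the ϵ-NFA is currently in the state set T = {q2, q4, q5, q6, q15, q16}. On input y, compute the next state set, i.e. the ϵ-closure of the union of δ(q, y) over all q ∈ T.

{q1, q2, q4, q5, q6, q7, q10, q11, q15, q16, q17}

q5 on y → {q11}.
q15 on y → {q4}.
q16 on y → {q17}.
No y-transition from q2, q4, q6.
Union after reading y: {q4, q11, q17}.
Now take the ϵ-closure:
From q4 via ϵ: add q15.
From q11 via ϵ: add q10.
From q17 via ϵ: add q7.
From q7 via ϵ: add q1.
From q15 via ϵ: add q5.
From q5 via ϵ: add q6.
From q6 via ϵ: add q2.
From q2 via ϵ: add q16.
No new states can be added; the closed set is {q1, q2, q4, q5, q6, q7, q10, q11, q15, q16, q17}.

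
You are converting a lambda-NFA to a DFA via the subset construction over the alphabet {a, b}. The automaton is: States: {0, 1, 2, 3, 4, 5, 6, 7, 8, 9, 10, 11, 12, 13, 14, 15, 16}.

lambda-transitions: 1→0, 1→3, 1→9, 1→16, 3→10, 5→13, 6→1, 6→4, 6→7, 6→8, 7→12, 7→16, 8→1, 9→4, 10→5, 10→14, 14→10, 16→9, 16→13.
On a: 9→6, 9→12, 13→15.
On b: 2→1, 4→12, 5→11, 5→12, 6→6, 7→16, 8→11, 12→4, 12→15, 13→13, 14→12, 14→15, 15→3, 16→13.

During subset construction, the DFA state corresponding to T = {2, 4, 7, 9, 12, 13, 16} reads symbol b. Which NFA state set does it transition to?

2 on b → {1}.
4 on b → {12}.
7 on b → {16}.
12 on b → {4, 15}.
13 on b → {13}.
16 on b → {13}.
No b-transition from 9.
Union after reading b: {1, 4, 12, 13, 15, 16}.
Now take the lambda-closure:
From 1 via lambda: add 0, 3, 9.
From 3 via lambda: add 10.
From 10 via lambda: add 5, 14.
No new states can be added; the closed set is {0, 1, 3, 4, 5, 9, 10, 12, 13, 14, 15, 16}.

{0, 1, 3, 4, 5, 9, 10, 12, 13, 14, 15, 16}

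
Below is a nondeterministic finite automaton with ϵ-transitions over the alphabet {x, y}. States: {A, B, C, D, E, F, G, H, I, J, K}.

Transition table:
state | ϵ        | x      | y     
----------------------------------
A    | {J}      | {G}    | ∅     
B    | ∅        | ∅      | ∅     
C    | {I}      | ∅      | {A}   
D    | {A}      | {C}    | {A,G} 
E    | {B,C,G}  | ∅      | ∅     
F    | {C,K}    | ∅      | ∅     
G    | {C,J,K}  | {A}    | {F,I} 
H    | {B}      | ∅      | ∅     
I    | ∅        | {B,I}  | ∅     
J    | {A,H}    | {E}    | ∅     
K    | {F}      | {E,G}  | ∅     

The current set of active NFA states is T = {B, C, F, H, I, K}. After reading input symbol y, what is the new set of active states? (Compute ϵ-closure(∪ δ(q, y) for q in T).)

C on y → {A}.
No y-transition from B, F, H, I, K.
Union after reading y: {A}.
Now take the ϵ-closure:
From A via ϵ: add J.
From J via ϵ: add H.
From H via ϵ: add B.
No new states can be added; the closed set is {A, B, H, J}.

{A, B, H, J}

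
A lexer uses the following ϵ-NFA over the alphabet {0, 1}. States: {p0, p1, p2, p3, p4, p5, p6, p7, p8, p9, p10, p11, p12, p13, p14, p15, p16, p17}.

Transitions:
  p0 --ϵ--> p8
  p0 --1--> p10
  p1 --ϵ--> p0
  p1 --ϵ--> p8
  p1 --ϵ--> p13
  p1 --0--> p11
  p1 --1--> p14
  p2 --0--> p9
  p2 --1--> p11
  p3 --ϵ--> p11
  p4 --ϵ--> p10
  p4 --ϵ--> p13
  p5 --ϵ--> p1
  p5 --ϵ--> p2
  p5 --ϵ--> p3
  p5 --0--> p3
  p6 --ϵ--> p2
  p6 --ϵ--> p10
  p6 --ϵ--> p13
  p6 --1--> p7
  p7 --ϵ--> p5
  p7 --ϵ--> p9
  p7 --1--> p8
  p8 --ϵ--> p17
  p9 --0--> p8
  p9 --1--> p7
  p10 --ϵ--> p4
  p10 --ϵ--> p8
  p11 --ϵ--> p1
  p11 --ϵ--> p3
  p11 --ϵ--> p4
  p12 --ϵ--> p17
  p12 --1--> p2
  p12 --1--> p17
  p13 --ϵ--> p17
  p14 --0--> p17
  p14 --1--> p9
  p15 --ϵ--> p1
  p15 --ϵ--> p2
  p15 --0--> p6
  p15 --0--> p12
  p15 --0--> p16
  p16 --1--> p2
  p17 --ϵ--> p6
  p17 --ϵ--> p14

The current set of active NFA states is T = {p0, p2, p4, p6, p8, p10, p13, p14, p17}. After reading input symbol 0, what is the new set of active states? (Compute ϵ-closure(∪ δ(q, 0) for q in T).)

{p2, p4, p6, p8, p9, p10, p13, p14, p17}

p2 on 0 → {p9}.
p14 on 0 → {p17}.
No 0-transition from p0, p4, p6, p8, p10, p13, p17.
Union after reading 0: {p9, p17}.
Now take the ϵ-closure:
From p17 via ϵ: add p6, p14.
From p6 via ϵ: add p2, p10, p13.
From p10 via ϵ: add p4, p8.
No new states can be added; the closed set is {p2, p4, p6, p8, p9, p10, p13, p14, p17}.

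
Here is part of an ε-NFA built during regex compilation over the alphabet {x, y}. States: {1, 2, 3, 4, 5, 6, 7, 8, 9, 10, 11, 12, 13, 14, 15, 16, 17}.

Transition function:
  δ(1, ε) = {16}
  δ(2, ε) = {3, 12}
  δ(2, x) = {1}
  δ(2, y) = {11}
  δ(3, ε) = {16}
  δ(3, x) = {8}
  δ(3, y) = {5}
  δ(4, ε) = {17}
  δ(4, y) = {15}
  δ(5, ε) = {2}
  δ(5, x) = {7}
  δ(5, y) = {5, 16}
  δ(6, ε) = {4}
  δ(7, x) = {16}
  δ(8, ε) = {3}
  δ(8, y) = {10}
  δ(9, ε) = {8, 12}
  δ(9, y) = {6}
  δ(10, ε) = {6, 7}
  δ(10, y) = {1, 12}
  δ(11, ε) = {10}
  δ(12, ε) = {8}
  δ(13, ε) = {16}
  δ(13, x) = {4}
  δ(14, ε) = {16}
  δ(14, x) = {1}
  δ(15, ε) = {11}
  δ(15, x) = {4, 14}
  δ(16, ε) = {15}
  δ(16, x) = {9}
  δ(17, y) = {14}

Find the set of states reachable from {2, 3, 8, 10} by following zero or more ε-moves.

{2, 3, 4, 6, 7, 8, 10, 11, 12, 15, 16, 17}

Start with {2, 3, 8, 10}.
From 2 via ε: add 12.
From 3 via ε: add 16.
From 10 via ε: add 6, 7.
From 6 via ε: add 4.
From 16 via ε: add 15.
From 4 via ε: add 17.
From 15 via ε: add 11.
No new states can be added; the closed set is {2, 3, 4, 6, 7, 8, 10, 11, 12, 15, 16, 17}.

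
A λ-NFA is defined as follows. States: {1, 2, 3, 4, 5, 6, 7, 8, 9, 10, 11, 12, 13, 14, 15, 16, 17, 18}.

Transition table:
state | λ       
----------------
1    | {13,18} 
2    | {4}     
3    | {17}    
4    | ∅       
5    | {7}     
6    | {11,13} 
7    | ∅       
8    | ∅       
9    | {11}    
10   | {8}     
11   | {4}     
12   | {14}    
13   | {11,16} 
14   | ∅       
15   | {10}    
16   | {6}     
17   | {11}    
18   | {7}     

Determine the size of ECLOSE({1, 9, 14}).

10

Start with {1, 9, 14}.
From 1 via λ: add 13, 18.
From 9 via λ: add 11.
From 11 via λ: add 4.
From 13 via λ: add 16.
From 18 via λ: add 7.
From 16 via λ: add 6.
λ-closure = {1, 4, 6, 7, 9, 11, 13, 14, 16, 18}, which has 10 states.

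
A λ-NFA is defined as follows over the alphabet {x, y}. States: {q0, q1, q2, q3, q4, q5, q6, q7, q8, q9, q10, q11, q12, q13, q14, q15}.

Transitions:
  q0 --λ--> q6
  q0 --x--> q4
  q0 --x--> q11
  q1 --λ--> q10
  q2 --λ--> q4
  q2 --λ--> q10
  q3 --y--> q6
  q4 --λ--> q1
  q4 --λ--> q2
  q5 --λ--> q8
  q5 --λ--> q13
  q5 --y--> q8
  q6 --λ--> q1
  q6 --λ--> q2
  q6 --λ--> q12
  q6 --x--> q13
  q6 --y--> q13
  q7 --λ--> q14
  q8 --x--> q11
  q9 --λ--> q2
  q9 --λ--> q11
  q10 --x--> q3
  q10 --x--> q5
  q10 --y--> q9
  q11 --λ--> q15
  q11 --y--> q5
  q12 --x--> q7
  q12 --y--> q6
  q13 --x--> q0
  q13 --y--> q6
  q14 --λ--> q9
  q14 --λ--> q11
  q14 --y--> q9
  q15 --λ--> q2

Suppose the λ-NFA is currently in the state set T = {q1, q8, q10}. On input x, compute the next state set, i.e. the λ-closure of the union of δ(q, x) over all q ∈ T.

q8 on x → {q11}.
q10 on x → {q3, q5}.
No x-transition from q1.
Union after reading x: {q3, q5, q11}.
Now take the λ-closure:
From q5 via λ: add q8, q13.
From q11 via λ: add q15.
From q15 via λ: add q2.
From q2 via λ: add q4, q10.
From q4 via λ: add q1.
No new states can be added; the closed set is {q1, q2, q3, q4, q5, q8, q10, q11, q13, q15}.

{q1, q2, q3, q4, q5, q8, q10, q11, q13, q15}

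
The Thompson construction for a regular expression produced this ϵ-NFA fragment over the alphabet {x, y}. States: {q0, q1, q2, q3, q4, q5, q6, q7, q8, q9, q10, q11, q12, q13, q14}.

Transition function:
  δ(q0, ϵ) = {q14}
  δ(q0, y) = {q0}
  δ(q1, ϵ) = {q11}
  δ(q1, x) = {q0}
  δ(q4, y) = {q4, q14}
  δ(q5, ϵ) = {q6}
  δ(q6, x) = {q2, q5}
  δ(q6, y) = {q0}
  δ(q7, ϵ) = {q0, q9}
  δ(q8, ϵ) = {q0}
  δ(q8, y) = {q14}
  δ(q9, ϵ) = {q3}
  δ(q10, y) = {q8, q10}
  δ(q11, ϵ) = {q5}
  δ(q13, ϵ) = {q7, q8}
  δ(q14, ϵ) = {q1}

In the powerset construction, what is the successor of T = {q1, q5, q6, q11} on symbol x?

{q0, q1, q2, q5, q6, q11, q14}

q1 on x → {q0}.
q6 on x → {q2, q5}.
No x-transition from q5, q11.
Union after reading x: {q0, q2, q5}.
Now take the ϵ-closure:
From q0 via ϵ: add q14.
From q5 via ϵ: add q6.
From q14 via ϵ: add q1.
From q1 via ϵ: add q11.
No new states can be added; the closed set is {q0, q1, q2, q5, q6, q11, q14}.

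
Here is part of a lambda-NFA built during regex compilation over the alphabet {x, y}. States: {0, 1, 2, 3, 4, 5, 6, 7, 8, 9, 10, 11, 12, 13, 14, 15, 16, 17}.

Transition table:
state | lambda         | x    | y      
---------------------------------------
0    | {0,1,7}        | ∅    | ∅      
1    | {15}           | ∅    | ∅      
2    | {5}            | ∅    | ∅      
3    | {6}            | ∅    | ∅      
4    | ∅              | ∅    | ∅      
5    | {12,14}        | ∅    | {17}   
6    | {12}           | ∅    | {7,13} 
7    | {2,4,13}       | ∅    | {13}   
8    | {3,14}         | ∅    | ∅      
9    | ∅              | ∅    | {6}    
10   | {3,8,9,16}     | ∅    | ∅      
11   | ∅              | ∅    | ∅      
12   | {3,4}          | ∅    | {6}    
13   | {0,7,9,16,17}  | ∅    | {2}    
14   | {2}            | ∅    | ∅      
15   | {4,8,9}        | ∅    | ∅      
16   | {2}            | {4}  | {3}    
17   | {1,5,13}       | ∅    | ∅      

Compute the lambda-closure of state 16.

Start with {16}.
From 16 via lambda: add 2.
From 2 via lambda: add 5.
From 5 via lambda: add 12, 14.
From 12 via lambda: add 3, 4.
From 3 via lambda: add 6.
No new states can be added; the closed set is {2, 3, 4, 5, 6, 12, 14, 16}.

{2, 3, 4, 5, 6, 12, 14, 16}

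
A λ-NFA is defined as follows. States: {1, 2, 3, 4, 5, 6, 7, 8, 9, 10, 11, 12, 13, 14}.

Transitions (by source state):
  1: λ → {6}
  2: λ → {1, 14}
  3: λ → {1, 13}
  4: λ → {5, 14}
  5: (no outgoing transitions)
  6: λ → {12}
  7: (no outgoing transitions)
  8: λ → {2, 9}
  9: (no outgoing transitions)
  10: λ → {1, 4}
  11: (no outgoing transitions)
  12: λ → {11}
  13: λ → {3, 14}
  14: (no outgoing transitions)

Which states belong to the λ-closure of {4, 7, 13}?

{1, 3, 4, 5, 6, 7, 11, 12, 13, 14}

Start with {4, 7, 13}.
From 4 via λ: add 5, 14.
From 13 via λ: add 3.
From 3 via λ: add 1.
From 1 via λ: add 6.
From 6 via λ: add 12.
From 12 via λ: add 11.
No new states can be added; the closed set is {1, 3, 4, 5, 6, 7, 11, 12, 13, 14}.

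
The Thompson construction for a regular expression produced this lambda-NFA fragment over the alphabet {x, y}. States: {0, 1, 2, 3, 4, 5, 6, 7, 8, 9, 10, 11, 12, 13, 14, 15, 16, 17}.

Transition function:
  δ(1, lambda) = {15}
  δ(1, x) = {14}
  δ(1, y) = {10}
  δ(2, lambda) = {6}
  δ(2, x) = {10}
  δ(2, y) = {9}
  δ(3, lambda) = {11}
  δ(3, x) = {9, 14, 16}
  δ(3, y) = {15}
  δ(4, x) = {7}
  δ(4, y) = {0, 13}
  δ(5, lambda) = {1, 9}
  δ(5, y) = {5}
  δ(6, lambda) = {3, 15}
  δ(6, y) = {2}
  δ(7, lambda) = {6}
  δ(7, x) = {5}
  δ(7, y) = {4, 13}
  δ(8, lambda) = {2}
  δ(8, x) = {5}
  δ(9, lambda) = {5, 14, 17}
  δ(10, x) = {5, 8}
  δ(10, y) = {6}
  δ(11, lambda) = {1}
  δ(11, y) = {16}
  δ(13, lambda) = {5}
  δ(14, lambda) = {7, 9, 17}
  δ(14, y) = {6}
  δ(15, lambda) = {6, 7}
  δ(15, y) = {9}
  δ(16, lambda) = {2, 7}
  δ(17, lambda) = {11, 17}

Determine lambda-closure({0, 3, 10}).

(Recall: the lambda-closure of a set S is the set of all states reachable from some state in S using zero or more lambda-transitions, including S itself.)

{0, 1, 3, 6, 7, 10, 11, 15}

Start with {0, 3, 10}.
From 3 via lambda: add 11.
From 11 via lambda: add 1.
From 1 via lambda: add 15.
From 15 via lambda: add 6, 7.
No new states can be added; the closed set is {0, 1, 3, 6, 7, 10, 11, 15}.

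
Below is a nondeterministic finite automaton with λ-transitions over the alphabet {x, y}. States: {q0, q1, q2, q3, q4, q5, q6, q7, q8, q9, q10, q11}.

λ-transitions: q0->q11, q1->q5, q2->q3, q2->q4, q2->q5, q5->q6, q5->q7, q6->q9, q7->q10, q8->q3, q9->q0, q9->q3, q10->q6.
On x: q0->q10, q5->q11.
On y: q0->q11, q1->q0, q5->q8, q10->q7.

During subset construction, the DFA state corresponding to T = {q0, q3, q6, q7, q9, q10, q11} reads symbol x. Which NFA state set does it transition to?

q0 on x → {q10}.
No x-transition from q3, q6, q7, q9, q10, q11.
Union after reading x: {q10}.
Now take the λ-closure:
From q10 via λ: add q6.
From q6 via λ: add q9.
From q9 via λ: add q0, q3.
From q0 via λ: add q11.
No new states can be added; the closed set is {q0, q3, q6, q9, q10, q11}.

{q0, q3, q6, q9, q10, q11}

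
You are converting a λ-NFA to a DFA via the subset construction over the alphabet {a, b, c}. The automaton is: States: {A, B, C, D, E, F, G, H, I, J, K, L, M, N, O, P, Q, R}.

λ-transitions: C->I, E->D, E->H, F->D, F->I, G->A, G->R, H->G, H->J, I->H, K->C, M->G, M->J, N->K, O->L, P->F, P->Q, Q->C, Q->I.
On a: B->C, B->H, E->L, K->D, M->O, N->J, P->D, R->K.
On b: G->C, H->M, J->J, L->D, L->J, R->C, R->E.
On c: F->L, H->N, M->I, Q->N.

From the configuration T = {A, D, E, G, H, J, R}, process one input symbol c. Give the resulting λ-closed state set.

{A, C, G, H, I, J, K, N, R}

H on c → {N}.
No c-transition from A, D, E, G, J, R.
Union after reading c: {N}.
Now take the λ-closure:
From N via λ: add K.
From K via λ: add C.
From C via λ: add I.
From I via λ: add H.
From H via λ: add G, J.
From G via λ: add A, R.
No new states can be added; the closed set is {A, C, G, H, I, J, K, N, R}.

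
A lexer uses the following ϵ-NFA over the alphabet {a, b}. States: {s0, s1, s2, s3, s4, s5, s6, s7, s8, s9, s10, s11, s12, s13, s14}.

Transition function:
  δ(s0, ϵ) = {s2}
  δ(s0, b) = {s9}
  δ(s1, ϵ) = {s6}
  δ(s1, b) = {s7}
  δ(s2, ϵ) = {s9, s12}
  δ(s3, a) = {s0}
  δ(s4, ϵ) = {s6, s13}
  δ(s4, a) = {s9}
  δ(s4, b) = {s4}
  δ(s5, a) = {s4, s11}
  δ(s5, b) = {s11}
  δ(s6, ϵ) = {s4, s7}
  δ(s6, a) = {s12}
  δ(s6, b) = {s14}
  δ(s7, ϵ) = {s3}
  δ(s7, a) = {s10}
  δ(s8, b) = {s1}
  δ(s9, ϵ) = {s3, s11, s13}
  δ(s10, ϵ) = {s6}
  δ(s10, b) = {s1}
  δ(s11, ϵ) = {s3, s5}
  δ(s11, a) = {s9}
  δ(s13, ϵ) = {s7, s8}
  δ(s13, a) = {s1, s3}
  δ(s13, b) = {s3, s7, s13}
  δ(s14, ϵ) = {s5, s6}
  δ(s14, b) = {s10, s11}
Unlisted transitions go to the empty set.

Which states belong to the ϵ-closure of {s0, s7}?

Start with {s0, s7}.
From s0 via ϵ: add s2.
From s7 via ϵ: add s3.
From s2 via ϵ: add s9, s12.
From s9 via ϵ: add s11, s13.
From s11 via ϵ: add s5.
From s13 via ϵ: add s8.
No new states can be added; the closed set is {s0, s2, s3, s5, s7, s8, s9, s11, s12, s13}.

{s0, s2, s3, s5, s7, s8, s9, s11, s12, s13}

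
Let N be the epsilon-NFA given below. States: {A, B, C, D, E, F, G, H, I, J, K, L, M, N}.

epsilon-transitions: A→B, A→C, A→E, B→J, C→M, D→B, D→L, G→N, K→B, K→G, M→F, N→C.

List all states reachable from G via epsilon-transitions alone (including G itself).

{C, F, G, M, N}

Start with {G}.
From G via epsilon: add N.
From N via epsilon: add C.
From C via epsilon: add M.
From M via epsilon: add F.
No new states can be added; the closed set is {C, F, G, M, N}.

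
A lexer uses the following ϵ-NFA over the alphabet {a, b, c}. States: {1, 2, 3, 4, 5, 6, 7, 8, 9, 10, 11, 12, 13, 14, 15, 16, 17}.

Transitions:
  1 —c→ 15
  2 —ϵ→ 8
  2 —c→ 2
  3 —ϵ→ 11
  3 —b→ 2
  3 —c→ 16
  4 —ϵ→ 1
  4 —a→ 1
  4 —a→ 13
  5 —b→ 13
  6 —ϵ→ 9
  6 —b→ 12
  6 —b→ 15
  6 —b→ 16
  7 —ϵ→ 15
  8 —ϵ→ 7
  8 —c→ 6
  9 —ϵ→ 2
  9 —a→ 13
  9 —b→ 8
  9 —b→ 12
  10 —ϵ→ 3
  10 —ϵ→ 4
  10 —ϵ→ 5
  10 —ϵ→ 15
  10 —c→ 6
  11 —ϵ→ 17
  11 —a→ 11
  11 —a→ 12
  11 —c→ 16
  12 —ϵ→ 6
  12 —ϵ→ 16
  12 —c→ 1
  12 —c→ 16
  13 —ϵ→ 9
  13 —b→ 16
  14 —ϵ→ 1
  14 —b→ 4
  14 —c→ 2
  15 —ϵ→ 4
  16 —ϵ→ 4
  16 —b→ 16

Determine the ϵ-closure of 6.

Start with {6}.
From 6 via ϵ: add 9.
From 9 via ϵ: add 2.
From 2 via ϵ: add 8.
From 8 via ϵ: add 7.
From 7 via ϵ: add 15.
From 15 via ϵ: add 4.
From 4 via ϵ: add 1.
No new states can be added; the closed set is {1, 2, 4, 6, 7, 8, 9, 15}.

{1, 2, 4, 6, 7, 8, 9, 15}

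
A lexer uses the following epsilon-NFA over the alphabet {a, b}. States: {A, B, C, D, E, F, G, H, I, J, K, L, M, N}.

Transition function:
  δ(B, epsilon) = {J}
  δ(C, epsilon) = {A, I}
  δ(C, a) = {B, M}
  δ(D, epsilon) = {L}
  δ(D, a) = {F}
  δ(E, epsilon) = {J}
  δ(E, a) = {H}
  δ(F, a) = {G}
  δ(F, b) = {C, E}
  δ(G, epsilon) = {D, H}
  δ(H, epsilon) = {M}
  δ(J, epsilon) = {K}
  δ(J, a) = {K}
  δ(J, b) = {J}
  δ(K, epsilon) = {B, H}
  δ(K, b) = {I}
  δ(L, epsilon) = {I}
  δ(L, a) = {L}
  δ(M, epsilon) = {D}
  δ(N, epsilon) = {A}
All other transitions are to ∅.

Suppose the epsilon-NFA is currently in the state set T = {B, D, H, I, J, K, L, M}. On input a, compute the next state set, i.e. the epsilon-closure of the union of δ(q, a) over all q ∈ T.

D on a → {F}.
J on a → {K}.
L on a → {L}.
No a-transition from B, H, I, K, M.
Union after reading a: {F, K, L}.
Now take the epsilon-closure:
From K via epsilon: add B, H.
From L via epsilon: add I.
From B via epsilon: add J.
From H via epsilon: add M.
From M via epsilon: add D.
No new states can be added; the closed set is {B, D, F, H, I, J, K, L, M}.

{B, D, F, H, I, J, K, L, M}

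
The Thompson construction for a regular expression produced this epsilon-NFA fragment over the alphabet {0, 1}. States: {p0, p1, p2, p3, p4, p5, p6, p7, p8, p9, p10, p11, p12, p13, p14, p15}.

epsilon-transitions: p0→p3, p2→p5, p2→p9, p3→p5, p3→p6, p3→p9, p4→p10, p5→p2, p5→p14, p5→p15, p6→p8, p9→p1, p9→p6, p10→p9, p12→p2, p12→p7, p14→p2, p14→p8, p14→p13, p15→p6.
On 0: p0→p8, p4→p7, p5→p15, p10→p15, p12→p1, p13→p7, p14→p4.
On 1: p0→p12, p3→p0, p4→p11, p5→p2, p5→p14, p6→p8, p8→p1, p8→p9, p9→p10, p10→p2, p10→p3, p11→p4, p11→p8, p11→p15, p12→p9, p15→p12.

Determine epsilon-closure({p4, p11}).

Start with {p4, p11}.
From p4 via epsilon: add p10.
From p10 via epsilon: add p9.
From p9 via epsilon: add p1, p6.
From p6 via epsilon: add p8.
No new states can be added; the closed set is {p1, p4, p6, p8, p9, p10, p11}.

{p1, p4, p6, p8, p9, p10, p11}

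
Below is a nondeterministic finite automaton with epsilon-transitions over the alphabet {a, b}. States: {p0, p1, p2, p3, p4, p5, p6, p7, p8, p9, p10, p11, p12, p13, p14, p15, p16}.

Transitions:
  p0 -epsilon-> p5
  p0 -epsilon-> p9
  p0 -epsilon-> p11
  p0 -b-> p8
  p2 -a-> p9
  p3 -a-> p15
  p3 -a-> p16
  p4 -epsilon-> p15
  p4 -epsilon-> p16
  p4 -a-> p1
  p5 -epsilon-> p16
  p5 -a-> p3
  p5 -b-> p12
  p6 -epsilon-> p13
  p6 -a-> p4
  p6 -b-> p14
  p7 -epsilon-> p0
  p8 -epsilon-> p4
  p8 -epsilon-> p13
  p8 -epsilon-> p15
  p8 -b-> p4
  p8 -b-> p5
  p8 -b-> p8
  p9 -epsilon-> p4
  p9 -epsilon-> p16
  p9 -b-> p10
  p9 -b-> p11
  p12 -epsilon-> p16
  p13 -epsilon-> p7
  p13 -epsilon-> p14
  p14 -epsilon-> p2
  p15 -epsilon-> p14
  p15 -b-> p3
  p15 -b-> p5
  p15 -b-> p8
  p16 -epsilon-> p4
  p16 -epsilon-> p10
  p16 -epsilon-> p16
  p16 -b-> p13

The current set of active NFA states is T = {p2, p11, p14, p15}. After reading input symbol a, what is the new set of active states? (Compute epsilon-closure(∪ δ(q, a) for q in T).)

p2 on a → {p9}.
No a-transition from p11, p14, p15.
Union after reading a: {p9}.
Now take the epsilon-closure:
From p9 via epsilon: add p4, p16.
From p4 via epsilon: add p15.
From p16 via epsilon: add p10.
From p15 via epsilon: add p14.
From p14 via epsilon: add p2.
No new states can be added; the closed set is {p2, p4, p9, p10, p14, p15, p16}.

{p2, p4, p9, p10, p14, p15, p16}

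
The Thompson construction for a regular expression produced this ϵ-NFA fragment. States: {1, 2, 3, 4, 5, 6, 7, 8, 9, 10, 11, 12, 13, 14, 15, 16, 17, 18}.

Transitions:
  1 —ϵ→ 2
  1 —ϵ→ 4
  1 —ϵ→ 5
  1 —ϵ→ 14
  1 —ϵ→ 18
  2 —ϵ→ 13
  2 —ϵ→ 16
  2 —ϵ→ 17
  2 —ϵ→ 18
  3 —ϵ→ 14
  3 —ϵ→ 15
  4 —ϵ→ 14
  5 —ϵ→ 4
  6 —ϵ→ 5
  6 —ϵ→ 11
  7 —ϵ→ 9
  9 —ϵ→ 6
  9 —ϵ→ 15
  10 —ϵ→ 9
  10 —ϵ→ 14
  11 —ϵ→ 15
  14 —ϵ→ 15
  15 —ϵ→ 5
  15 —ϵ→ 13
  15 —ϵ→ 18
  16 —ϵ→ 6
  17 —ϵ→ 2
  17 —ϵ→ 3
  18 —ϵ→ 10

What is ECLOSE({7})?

Start with {7}.
From 7 via ϵ: add 9.
From 9 via ϵ: add 6, 15.
From 6 via ϵ: add 5, 11.
From 15 via ϵ: add 13, 18.
From 5 via ϵ: add 4.
From 18 via ϵ: add 10.
From 4 via ϵ: add 14.
No new states can be added; the closed set is {4, 5, 6, 7, 9, 10, 11, 13, 14, 15, 18}.

{4, 5, 6, 7, 9, 10, 11, 13, 14, 15, 18}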